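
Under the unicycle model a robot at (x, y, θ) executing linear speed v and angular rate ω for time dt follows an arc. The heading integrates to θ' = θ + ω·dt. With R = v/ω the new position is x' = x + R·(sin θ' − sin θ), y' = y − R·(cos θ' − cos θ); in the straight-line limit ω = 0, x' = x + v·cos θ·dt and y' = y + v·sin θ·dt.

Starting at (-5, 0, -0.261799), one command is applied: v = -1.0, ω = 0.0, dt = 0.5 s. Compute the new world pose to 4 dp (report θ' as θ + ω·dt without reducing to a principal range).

θ' = -0.2618 + 0.0·0.5 = -0.2618
ω = 0 → straight: x' = -5 + -1.0·cos(-0.2618)·0.5 = -5.4830
y' = 0 + -1.0·sin(-0.2618)·0.5 = 0.1294

(-5.4830, 0.1294, -0.2618)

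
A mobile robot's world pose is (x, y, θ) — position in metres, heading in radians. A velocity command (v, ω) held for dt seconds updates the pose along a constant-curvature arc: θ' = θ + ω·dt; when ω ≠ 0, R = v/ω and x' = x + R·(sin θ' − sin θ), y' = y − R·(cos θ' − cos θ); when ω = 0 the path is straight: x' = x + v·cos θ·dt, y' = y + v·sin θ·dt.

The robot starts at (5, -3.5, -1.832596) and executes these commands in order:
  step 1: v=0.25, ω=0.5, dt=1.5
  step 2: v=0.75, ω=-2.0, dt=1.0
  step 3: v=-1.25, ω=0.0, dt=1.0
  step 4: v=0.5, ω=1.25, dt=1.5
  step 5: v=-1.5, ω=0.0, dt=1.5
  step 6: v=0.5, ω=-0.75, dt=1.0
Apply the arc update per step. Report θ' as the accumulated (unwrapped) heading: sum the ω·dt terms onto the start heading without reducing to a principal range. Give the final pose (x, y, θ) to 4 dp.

step 1: θ'=-1.0826 (R=0.5000) → pose (5.0414, -3.8639, -1.0826)
step 2: θ'=-3.0826 (R=-0.3750) → pose (4.7323, -4.4142, -3.0826)
step 3: θ'=-3.0826 (straight) → pose (5.9801, -4.3405, -3.0826)
step 4: θ'=-1.2076 (R=0.4000) → pose (5.6298, -4.8819, -1.2076)
step 5: θ'=-1.2076 (straight) → pose (4.8304, -2.7787, -1.2076)
step 6: θ'=-1.9576 (R=-0.6667) → pose (4.8247, -3.2670, -1.9576)

(4.8247, -3.2670, -1.9576)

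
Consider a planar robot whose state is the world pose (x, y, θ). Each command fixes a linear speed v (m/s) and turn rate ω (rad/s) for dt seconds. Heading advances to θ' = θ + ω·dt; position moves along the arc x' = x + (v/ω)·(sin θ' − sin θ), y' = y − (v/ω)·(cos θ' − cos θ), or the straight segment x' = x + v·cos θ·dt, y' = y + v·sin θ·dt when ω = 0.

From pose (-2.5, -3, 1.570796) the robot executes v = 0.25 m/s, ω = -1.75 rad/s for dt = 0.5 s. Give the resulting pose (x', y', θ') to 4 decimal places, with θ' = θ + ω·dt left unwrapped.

(-2.4487, -2.8904, 0.6958)

θ' = 1.5708 + -1.75·0.5 = 0.6958
R = v/ω = 0.25/-1.75 = -0.1429
x' = -2.5 + -0.1429·(sin 0.6958 − sin 1.5708) = -2.4487
y' = -3 − -0.1429·(cos 0.6958 − cos 1.5708) = -2.8904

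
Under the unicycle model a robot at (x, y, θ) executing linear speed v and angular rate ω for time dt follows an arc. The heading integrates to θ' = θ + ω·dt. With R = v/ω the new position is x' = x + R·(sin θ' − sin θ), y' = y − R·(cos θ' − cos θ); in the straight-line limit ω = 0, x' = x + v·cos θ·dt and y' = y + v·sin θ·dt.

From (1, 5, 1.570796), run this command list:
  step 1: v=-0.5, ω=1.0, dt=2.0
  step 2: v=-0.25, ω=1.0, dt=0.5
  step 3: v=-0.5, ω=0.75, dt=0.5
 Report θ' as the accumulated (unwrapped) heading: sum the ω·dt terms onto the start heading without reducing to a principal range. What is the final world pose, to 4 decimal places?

step 1: θ'=3.5708 (R=-0.5000) → pose (1.7081, 4.5454, 3.5708)
step 2: θ'=4.0708 (R=-0.2500) → pose (1.8043, 4.6231, 4.0708)
step 3: θ'=4.4458 (R=-0.6667) → pose (1.9133, 4.8464, 4.4458)

(1.9133, 4.8464, 4.4458)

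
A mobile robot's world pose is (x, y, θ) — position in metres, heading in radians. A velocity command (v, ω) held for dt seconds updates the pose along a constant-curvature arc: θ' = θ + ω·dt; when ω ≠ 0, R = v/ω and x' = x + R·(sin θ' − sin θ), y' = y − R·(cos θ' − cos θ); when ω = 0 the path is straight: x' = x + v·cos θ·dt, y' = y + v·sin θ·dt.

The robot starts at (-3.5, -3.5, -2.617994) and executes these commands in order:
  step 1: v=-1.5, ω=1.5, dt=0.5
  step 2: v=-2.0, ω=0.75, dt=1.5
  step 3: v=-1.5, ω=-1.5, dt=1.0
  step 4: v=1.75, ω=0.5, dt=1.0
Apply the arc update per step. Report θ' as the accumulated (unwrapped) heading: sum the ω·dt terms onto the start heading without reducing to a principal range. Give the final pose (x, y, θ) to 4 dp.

step 1: θ'=-1.8680 (R=-1.0000) → pose (-3.0438, -2.9268, -1.8680)
step 2: θ'=-0.7430 (R=-2.6667) → pose (-3.7896, -0.1820, -0.7430)
step 3: θ'=-2.2430 (R=1.0000) → pose (-3.8956, 1.1771, -2.2430)
step 4: θ'=-1.7430 (R=3.5000) → pose (-4.6052, -0.4027, -1.7430)

(-4.6052, -0.4027, -1.7430)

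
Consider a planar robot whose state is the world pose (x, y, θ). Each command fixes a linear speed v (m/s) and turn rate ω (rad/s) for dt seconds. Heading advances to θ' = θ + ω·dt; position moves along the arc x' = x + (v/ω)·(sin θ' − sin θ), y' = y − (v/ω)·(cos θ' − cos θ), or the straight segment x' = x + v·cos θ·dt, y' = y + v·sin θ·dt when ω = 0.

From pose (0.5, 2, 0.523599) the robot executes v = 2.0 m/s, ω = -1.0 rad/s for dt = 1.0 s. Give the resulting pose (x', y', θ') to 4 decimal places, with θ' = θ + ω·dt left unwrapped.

(2.4172, 2.0453, -0.4764)

θ' = 0.5236 + -1.0·1.0 = -0.4764
R = v/ω = 2.0/-1.0 = -2.0000
x' = 0.5 + -2.0000·(sin -0.4764 − sin 0.5236) = 2.4172
y' = 2 − -2.0000·(cos -0.4764 − cos 0.5236) = 2.0453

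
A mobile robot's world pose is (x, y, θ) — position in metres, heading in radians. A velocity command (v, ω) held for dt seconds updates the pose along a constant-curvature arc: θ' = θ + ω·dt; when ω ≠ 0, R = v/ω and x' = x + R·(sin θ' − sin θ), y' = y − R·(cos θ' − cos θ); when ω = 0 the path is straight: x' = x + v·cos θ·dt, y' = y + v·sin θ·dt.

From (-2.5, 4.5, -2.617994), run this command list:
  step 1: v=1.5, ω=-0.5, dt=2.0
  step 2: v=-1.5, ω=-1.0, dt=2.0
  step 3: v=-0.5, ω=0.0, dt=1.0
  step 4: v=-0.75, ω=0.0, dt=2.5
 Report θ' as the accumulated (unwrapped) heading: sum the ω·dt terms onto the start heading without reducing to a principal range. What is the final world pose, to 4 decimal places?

step 1: θ'=-3.6180 (R=-3.0000) → pose (-5.3758, 4.4321, -3.6180)
step 2: θ'=-5.6180 (R=1.5000) → pose (-5.1378, 1.9189, -5.6180)
step 3: θ'=-5.6180 (straight) → pose (-5.5312, 1.6103, -5.6180)
step 4: θ'=-5.6180 (straight) → pose (-7.0065, 0.4531, -5.6180)

(-7.0065, 0.4531, -5.6180)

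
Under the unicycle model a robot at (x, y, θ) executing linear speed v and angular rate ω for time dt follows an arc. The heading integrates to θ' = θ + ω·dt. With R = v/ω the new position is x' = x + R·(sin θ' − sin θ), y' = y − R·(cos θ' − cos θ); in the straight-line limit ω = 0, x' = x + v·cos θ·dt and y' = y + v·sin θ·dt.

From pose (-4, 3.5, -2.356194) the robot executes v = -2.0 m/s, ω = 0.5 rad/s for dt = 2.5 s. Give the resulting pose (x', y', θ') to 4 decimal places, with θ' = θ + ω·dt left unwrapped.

θ' = -2.3562 + 0.5·2.5 = -1.1062
R = v/ω = -2.0/0.5 = -4.0000
x' = -4 + -4.0000·(sin -1.1062 − sin -2.3562) = -3.2524
y' = 3.5 − -4.0000·(cos -1.1062 − cos -2.3562) = 8.1207

(-3.2524, 8.1207, -1.1062)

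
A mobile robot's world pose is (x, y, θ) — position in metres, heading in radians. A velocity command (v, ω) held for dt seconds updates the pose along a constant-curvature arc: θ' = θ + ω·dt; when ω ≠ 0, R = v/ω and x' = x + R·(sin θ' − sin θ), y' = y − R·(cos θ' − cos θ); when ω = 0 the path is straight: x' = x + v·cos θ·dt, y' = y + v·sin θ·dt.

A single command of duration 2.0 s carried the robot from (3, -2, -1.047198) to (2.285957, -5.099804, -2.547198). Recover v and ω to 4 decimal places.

v = 1.7500, ω = -0.7500

Δθ = -2.547198 − -1.047198 = -1.500000
ω = Δθ/dt = -1.500000/2.0 = -0.7500
R = −Δy/(cos θ' − cos θ) = -2.3333
v = R·ω = -2.3333·-0.7500 = 1.7500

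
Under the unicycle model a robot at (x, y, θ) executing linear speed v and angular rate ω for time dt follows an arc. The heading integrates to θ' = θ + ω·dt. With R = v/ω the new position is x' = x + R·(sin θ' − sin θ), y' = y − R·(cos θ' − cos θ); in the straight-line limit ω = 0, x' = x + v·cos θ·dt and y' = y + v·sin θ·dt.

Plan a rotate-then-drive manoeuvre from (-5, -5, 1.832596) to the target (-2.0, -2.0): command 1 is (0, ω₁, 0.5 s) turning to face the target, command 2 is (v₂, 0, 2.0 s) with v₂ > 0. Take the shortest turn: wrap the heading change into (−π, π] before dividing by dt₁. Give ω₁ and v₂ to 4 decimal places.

heading to target = atan2(-2−-5, -2−-5) = 0.7854
Δθ = wrap(0.7854 − 1.8326) = -1.0472; ω₁ = Δθ/dt₁ = -2.0944
distance = √((-2−-5)² + (-2−-5)²) = 4.2426; v₂ = distance/dt₂ = 2.1213

ω₁ = -2.0944, v₂ = 2.1213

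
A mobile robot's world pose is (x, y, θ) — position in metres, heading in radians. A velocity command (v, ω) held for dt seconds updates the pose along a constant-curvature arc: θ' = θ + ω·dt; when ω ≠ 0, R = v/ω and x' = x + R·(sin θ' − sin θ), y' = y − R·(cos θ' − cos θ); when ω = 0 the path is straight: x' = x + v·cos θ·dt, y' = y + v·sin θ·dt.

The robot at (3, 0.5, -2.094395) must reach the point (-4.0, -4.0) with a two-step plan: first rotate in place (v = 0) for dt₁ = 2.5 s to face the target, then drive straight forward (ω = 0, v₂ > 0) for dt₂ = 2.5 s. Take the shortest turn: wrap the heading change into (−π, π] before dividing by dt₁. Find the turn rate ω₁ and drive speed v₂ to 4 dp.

ω₁ = -0.1903, v₂ = 3.3287

heading to target = atan2(-4−0.5, -4−3) = -2.5703
Δθ = wrap(-2.5703 − -2.0944) = -0.4759; ω₁ = Δθ/dt₁ = -0.1903
distance = √((-4−3)² + (-4−0.5)²) = 8.3217; v₂ = distance/dt₂ = 3.3287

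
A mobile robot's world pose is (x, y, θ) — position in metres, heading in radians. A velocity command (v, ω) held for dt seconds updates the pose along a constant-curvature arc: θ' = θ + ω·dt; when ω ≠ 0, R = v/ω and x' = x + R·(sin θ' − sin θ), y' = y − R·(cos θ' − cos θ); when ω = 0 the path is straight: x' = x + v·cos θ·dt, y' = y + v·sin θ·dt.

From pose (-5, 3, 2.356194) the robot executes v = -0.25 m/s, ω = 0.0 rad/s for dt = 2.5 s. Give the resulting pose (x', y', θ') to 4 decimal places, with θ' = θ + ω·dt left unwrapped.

θ' = 2.3562 + 0.0·2.5 = 2.3562
ω = 0 → straight: x' = -5 + -0.25·cos(2.3562)·2.5 = -4.5581
y' = 3 + -0.25·sin(2.3562)·2.5 = 2.5581

(-4.5581, 2.5581, 2.3562)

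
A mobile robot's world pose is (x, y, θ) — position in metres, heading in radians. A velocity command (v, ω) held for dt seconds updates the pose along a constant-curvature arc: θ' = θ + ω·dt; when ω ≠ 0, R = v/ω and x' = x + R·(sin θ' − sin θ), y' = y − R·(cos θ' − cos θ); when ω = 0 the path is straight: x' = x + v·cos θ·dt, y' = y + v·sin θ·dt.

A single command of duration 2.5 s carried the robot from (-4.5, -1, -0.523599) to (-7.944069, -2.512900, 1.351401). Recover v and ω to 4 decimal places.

v = -1.7500, ω = 0.7500

Δθ = 1.351401 − -0.523599 = 1.875000
ω = Δθ/dt = 1.875000/2.5 = 0.7500
R = Δx/(sin θ' − sin θ) = -2.3333
v = R·ω = -2.3333·0.7500 = -1.7500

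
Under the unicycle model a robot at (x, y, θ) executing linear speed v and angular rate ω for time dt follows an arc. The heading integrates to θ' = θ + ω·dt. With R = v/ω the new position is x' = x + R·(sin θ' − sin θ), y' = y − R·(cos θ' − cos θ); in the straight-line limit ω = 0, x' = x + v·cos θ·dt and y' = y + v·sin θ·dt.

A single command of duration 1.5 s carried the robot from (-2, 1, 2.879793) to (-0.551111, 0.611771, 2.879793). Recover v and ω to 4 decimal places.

v = -1.0000, ω = 0.0000

Δθ = 2.879793 − 2.879793 = 0.000000
ω = Δθ/dt = 0.000000/1.5 = 0.0000
ω = 0 → v = (Δx·cos θ + Δy·sin θ)/dt = -1.0000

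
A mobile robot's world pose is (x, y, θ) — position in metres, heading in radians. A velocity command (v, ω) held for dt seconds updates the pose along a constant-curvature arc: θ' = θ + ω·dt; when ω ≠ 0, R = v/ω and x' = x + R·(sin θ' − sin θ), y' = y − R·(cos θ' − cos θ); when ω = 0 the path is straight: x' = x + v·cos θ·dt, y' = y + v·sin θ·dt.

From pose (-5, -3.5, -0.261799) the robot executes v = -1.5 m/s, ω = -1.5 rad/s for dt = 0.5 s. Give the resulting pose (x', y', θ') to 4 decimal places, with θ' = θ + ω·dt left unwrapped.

(-5.5890, -3.0644, -1.0118)

θ' = -0.2618 + -1.5·0.5 = -1.0118
R = v/ω = -1.5/-1.5 = 1.0000
x' = -5 + 1.0000·(sin -1.0118 − sin -0.2618) = -5.5890
y' = -3.5 − 1.0000·(cos -1.0118 − cos -0.2618) = -3.0644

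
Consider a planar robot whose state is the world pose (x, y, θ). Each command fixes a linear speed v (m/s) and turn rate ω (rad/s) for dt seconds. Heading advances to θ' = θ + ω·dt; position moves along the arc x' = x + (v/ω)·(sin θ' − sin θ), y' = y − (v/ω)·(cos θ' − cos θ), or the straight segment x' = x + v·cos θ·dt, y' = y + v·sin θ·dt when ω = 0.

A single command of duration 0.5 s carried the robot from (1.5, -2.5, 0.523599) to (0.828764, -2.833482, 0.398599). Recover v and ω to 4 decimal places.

Δθ = 0.398599 − 0.523599 = -0.125000
ω = Δθ/dt = -0.125000/0.5 = -0.2500
R = Δx/(sin θ' − sin θ) = 6.0000
v = R·ω = 6.0000·-0.2500 = -1.5000

v = -1.5000, ω = -0.2500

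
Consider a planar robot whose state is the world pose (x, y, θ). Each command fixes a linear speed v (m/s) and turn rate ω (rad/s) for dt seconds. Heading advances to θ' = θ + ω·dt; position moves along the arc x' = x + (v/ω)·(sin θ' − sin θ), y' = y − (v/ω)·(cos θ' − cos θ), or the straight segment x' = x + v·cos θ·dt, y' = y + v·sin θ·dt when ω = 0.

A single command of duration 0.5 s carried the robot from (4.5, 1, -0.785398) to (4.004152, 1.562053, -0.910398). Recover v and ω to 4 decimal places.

Δθ = -0.910398 − -0.785398 = -0.125000
ω = Δθ/dt = -0.125000/0.5 = -0.2500
R = −Δy/(cos θ' − cos θ) = 6.0000
v = R·ω = 6.0000·-0.2500 = -1.5000

v = -1.5000, ω = -0.2500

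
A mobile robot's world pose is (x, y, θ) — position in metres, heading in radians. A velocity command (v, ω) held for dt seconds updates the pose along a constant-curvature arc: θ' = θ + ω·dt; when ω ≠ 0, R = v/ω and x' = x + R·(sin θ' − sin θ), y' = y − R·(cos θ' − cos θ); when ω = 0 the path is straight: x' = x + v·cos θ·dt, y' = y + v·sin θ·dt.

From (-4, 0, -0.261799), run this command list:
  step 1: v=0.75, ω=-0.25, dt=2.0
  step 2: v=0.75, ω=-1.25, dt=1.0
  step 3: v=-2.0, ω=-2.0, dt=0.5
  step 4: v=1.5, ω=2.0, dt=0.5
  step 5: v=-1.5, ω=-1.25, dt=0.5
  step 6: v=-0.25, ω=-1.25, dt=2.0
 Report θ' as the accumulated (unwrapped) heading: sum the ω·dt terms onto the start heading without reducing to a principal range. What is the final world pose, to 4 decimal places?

step 1: θ'=-0.7618 (R=-3.0000) → pose (-2.7058, -0.7270, -0.7618)
step 2: θ'=-2.0118 (R=-0.6000) → pose (-2.5773, -1.4173, -2.0118)
step 3: θ'=-3.0118 (R=1.0000) → pose (-1.8024, -0.8525, -3.0118)
step 4: θ'=-2.0118 (R=0.7500) → pose (-2.3836, -1.2761, -2.0118)
step 5: θ'=-2.6368 (R=1.2000) → pose (-1.8788, -0.7380, -2.6368)
step 6: θ'=-5.1368 (R=0.2000) → pose (-1.5998, -0.9954, -5.1368)

(-1.5998, -0.9954, -5.1368)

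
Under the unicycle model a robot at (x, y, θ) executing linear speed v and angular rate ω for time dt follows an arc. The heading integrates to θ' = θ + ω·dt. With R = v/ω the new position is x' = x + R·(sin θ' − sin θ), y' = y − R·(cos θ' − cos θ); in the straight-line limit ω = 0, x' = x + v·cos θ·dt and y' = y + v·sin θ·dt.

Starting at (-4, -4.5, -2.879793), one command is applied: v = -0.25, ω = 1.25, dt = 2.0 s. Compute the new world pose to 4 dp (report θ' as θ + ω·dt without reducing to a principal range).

(-3.9776, -4.1211, -0.3798)

θ' = -2.8798 + 1.25·2.0 = -0.3798
R = v/ω = -0.25/1.25 = -0.2000
x' = -4 + -0.2000·(sin -0.3798 − sin -2.8798) = -3.9776
y' = -4.5 − -0.2000·(cos -0.3798 − cos -2.8798) = -4.1211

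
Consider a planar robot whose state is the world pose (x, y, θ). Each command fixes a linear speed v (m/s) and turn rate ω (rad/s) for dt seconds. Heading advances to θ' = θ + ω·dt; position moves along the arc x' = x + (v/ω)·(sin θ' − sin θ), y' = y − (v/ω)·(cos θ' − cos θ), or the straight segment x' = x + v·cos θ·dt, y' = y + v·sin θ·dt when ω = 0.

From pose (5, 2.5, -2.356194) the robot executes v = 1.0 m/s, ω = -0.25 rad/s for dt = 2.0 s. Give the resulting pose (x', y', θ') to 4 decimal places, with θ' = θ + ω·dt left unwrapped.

θ' = -2.3562 + -0.25·2.0 = -2.8562
R = v/ω = 1.0/-0.25 = -4.0000
x' = 5 + -4.0000·(sin -2.8562 − sin -2.3562) = 3.2977
y' = 2.5 − -4.0000·(cos -2.8562 − cos -2.3562) = 1.4902

(3.2977, 1.4902, -2.8562)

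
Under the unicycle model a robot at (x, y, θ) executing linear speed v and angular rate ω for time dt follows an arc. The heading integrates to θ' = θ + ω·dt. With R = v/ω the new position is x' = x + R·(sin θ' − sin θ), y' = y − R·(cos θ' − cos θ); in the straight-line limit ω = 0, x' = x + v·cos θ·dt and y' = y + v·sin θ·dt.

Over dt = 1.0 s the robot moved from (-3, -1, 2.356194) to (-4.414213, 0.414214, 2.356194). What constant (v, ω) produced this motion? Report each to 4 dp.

Δθ = 2.356194 − 2.356194 = 0.000000
ω = Δθ/dt = 0.000000/1.0 = 0.0000
ω = 0 → v = (Δx·cos θ + Δy·sin θ)/dt = 2.0000

v = 2.0000, ω = 0.0000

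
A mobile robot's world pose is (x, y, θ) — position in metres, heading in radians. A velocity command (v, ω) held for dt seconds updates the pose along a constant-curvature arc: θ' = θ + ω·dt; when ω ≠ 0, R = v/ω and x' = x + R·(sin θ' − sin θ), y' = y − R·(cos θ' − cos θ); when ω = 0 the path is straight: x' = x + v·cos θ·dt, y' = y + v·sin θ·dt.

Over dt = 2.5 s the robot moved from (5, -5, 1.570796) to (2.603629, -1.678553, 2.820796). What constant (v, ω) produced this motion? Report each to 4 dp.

Δθ = 2.820796 − 1.570796 = 1.250000
ω = Δθ/dt = 1.250000/2.5 = 0.5000
R = −Δy/(cos θ' − cos θ) = 3.5000
v = R·ω = 3.5000·0.5000 = 1.7500

v = 1.7500, ω = 0.5000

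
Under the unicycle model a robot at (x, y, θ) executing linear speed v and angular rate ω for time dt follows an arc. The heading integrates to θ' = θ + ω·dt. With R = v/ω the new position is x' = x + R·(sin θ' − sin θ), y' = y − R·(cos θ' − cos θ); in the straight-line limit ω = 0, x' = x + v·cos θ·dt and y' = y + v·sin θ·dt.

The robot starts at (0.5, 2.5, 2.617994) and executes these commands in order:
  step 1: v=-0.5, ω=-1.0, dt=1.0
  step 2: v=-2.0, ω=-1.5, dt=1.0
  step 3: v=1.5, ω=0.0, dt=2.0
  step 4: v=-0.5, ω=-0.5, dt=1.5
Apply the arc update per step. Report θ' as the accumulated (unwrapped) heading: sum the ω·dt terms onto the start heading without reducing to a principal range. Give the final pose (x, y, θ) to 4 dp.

step 1: θ'=1.6180 (R=0.5000) → pose (0.7494, 2.0906, 1.6180)
step 2: θ'=0.1180 (R=1.3333) → pose (-0.4254, 0.7036, 0.1180)
step 3: θ'=0.1180 (straight) → pose (2.5537, 1.0568, 0.1180)
step 4: θ'=-0.6320 (R=1.0000) → pose (1.8452, 1.2430, -0.6320)

(1.8452, 1.2430, -0.6320)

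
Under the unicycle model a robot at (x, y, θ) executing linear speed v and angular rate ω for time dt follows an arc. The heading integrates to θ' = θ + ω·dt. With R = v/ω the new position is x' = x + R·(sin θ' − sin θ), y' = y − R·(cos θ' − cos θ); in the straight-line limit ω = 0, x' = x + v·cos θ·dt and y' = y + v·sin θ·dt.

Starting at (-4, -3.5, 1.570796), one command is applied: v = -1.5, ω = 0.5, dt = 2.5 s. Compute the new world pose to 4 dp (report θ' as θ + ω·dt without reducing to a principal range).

(-1.9460, -6.3470, 2.8208)

θ' = 1.5708 + 0.5·2.5 = 2.8208
R = v/ω = -1.5/0.5 = -3.0000
x' = -4 + -3.0000·(sin 2.8208 − sin 1.5708) = -1.9460
y' = -3.5 − -3.0000·(cos 2.8208 − cos 1.5708) = -6.3470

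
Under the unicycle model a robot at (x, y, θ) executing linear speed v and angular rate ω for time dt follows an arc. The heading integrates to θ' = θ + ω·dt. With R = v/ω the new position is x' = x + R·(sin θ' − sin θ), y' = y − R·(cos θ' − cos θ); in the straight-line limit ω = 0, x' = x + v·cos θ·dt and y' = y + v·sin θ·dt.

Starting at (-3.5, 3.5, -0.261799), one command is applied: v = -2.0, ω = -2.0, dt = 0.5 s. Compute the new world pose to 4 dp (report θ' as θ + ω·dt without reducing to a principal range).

θ' = -0.2618 + -2.0·0.5 = -1.2618
R = v/ω = -2.0/-2.0 = 1.0000
x' = -3.5 + 1.0000·(sin -1.2618 − sin -0.2618) = -4.1938
y' = 3.5 − 1.0000·(cos -1.2618 − cos -0.2618) = 4.1618

(-4.1938, 4.1618, -1.2618)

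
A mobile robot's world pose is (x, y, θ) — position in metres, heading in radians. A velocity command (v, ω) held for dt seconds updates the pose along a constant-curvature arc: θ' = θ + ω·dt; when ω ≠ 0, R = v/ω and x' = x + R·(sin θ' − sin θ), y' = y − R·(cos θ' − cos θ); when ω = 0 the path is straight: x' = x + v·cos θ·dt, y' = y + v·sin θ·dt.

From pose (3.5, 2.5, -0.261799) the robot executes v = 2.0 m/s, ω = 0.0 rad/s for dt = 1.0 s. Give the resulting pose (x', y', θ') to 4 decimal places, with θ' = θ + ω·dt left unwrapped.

(5.4319, 1.9824, -0.2618)

θ' = -0.2618 + 0.0·1.0 = -0.2618
ω = 0 → straight: x' = 3.5 + 2.0·cos(-0.2618)·1.0 = 5.4319
y' = 2.5 + 2.0·sin(-0.2618)·1.0 = 1.9824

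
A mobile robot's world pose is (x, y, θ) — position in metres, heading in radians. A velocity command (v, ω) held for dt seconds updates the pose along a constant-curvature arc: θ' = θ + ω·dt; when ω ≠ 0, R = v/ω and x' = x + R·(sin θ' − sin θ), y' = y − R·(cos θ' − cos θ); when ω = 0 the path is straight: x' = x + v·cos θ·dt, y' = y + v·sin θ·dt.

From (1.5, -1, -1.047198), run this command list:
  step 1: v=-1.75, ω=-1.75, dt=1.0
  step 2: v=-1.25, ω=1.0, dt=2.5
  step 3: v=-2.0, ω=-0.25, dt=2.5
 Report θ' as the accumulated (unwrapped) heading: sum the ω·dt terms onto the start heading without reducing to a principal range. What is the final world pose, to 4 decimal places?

step 1: θ'=-2.7972 (R=1.0000) → pose (2.0284, 0.4413, -2.7972)
step 2: θ'=-0.2972 (R=-1.2500) → pose (1.9724, 2.8131, -0.2972)
step 3: θ'=-0.9222 (R=8.0000) → pose (-2.0603, 5.6298, -0.9222)

(-2.0603, 5.6298, -0.9222)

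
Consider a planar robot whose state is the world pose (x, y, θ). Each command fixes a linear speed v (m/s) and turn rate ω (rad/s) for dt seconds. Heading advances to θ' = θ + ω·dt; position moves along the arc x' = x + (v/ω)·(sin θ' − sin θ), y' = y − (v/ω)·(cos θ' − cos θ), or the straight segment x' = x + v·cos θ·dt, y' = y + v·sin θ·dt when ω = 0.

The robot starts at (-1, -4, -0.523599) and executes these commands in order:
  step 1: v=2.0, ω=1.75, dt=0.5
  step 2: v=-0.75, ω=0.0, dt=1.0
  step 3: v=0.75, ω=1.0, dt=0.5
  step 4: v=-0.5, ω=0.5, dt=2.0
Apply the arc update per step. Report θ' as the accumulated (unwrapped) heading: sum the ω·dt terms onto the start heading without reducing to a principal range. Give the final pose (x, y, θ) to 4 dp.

step 1: θ'=0.3514 (R=1.1429) → pose (-0.0352, -4.0833, 0.3514)
step 2: θ'=0.3514 (straight) → pose (-0.7394, -4.3414, 0.3514)
step 3: θ'=0.8514 (R=0.7500) → pose (-0.4334, -4.1315, 0.8514)
step 4: θ'=1.8514 (R=-1.0000) → pose (-0.6420, -5.0673, 1.8514)

(-0.6420, -5.0673, 1.8514)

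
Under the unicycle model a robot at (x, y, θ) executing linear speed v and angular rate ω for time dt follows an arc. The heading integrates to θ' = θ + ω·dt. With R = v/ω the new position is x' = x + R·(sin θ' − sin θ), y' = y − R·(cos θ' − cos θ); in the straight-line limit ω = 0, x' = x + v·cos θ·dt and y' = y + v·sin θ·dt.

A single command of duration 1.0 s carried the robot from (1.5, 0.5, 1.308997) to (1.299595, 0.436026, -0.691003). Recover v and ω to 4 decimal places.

Δθ = -0.691003 − 1.308997 = -2.000000
ω = Δθ/dt = -2.000000/1.0 = -2.0000
R = Δx/(sin θ' − sin θ) = 0.1250
v = R·ω = 0.1250·-2.0000 = -0.2500

v = -0.2500, ω = -2.0000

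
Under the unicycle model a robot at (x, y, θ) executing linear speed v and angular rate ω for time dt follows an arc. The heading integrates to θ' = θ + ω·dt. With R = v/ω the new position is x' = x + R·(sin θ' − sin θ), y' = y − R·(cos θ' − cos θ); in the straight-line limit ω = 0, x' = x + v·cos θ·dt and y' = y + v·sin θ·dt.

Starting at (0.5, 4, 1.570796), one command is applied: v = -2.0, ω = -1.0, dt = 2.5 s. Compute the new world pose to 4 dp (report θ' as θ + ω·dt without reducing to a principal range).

(-3.1023, 2.8031, -0.9292)

θ' = 1.5708 + -1.0·2.5 = -0.9292
R = v/ω = -2.0/-1.0 = 2.0000
x' = 0.5 + 2.0000·(sin -0.9292 − sin 1.5708) = -3.1023
y' = 4 − 2.0000·(cos -0.9292 − cos 1.5708) = 2.8031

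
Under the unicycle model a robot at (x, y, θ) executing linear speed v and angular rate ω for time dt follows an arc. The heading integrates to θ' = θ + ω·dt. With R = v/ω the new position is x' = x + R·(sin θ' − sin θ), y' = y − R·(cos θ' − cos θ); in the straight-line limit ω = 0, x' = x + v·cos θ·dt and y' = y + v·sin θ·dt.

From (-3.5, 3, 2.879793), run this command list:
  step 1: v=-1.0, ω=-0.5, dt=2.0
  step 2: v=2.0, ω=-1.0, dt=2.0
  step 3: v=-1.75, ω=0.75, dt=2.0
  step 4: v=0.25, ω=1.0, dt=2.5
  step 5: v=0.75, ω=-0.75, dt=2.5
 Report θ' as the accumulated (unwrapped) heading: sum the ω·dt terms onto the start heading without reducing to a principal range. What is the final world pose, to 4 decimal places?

(-4.5319, 2.9482, 2.0048)

step 1: θ'=1.8798 (R=2.0000) → pose (-2.1124, 1.6764, 1.8798)
step 2: θ'=-0.1202 (R=-2.0000) → pose (0.0328, 4.2701, -0.1202)
step 3: θ'=1.3798 (R=-2.3333) → pose (-2.5380, 2.3966, 1.3798)
step 4: θ'=3.8798 (R=0.2500) → pose (-2.9516, 2.6290, 3.8798)
step 5: θ'=2.0048 (R=-1.0000) → pose (-4.5319, 2.9482, 2.0048)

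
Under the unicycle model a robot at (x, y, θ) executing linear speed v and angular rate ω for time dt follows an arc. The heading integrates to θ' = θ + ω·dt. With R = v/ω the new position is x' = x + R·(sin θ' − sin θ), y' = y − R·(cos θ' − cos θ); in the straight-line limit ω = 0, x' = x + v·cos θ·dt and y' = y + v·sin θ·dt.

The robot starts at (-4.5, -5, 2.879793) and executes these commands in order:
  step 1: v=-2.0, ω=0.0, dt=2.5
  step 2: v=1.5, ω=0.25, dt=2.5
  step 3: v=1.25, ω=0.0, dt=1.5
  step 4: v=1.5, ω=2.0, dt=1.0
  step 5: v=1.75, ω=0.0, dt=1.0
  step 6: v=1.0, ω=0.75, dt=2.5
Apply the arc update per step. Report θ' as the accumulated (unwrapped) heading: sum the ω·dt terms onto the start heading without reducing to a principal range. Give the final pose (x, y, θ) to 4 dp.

(-1.9993, -9.2705, 7.3798)

step 1: θ'=2.8798 (straight) → pose (0.3296, -6.2941, 2.8798)
step 2: θ'=3.5048 (R=6.0000) → pose (-3.3549, -6.4811, 3.5048)
step 3: θ'=3.5048 (straight) → pose (-5.1076, -7.1472, 3.5048)
step 4: θ'=5.5048 (R=0.7500) → pose (-5.3677, -8.3823, 5.5048)
step 5: θ'=5.5048 (straight) → pose (-4.1217, -9.6110, 5.5048)
step 6: θ'=7.3798 (R=1.3333) → pose (-1.9993, -9.2705, 7.3798)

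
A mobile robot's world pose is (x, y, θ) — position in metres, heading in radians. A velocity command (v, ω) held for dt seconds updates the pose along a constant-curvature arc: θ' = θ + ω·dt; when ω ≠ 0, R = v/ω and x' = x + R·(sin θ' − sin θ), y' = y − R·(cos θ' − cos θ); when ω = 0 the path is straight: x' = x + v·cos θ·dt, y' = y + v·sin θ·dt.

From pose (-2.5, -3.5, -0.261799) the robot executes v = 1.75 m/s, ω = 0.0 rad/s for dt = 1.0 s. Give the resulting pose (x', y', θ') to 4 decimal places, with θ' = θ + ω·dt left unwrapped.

θ' = -0.2618 + 0.0·1.0 = -0.2618
ω = 0 → straight: x' = -2.5 + 1.75·cos(-0.2618)·1.0 = -0.8096
y' = -3.5 + 1.75·sin(-0.2618)·1.0 = -3.9529

(-0.8096, -3.9529, -0.2618)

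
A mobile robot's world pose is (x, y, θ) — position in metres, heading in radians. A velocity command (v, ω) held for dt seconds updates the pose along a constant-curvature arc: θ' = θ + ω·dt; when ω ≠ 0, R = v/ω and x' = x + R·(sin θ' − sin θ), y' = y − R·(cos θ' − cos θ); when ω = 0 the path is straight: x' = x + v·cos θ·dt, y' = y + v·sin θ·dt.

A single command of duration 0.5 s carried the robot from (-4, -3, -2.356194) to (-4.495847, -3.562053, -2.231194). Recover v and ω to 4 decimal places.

Δθ = -2.231194 − -2.356194 = 0.125000
ω = Δθ/dt = 0.125000/0.5 = 0.2500
R = −Δy/(cos θ' − cos θ) = 6.0000
v = R·ω = 6.0000·0.2500 = 1.5000

v = 1.5000, ω = 0.2500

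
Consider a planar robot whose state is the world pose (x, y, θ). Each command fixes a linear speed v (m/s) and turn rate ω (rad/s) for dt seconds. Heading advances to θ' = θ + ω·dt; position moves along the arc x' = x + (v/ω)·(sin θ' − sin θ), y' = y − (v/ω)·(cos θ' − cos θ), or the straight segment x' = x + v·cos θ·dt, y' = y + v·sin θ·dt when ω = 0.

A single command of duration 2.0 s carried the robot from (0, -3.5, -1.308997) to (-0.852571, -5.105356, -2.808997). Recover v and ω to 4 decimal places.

Δθ = -2.808997 − -1.308997 = -1.500000
ω = Δθ/dt = -1.500000/2.0 = -0.7500
R = −Δy/(cos θ' − cos θ) = -1.3333
v = R·ω = -1.3333·-0.7500 = 1.0000

v = 1.0000, ω = -0.7500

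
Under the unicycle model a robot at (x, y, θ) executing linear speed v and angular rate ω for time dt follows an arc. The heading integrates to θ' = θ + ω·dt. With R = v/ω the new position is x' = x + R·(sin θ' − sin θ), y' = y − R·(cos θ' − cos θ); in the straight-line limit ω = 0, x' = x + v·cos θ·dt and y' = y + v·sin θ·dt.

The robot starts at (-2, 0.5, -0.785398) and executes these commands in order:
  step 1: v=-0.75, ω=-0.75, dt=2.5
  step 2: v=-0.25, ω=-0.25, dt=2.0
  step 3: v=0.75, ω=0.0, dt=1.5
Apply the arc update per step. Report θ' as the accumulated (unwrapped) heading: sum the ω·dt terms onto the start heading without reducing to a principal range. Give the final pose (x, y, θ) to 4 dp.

step 1: θ'=-2.6604 (R=1.0000) → pose (-1.7557, 2.0935, -2.6604)
step 2: θ'=-3.1604 (R=1.0000) → pose (-1.2741, 2.2069, -3.1604)
step 3: θ'=-3.1604 (straight) → pose (-2.3989, 2.2281, -3.1604)

(-2.3989, 2.2281, -3.1604)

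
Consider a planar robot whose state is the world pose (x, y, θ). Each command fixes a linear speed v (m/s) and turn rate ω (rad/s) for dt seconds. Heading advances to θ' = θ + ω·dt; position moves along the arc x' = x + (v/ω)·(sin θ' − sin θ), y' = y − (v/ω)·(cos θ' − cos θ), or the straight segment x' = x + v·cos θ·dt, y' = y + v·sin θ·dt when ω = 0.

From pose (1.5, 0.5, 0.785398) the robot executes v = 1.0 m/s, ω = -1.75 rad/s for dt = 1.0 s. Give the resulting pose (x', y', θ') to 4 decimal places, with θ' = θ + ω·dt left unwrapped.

(2.3737, 0.4215, -0.9646)

θ' = 0.7854 + -1.75·1.0 = -0.9646
R = v/ω = 1.0/-1.75 = -0.5714
x' = 1.5 + -0.5714·(sin -0.9646 − sin 0.7854) = 2.3737
y' = 0.5 − -0.5714·(cos -0.9646 − cos 0.7854) = 0.4215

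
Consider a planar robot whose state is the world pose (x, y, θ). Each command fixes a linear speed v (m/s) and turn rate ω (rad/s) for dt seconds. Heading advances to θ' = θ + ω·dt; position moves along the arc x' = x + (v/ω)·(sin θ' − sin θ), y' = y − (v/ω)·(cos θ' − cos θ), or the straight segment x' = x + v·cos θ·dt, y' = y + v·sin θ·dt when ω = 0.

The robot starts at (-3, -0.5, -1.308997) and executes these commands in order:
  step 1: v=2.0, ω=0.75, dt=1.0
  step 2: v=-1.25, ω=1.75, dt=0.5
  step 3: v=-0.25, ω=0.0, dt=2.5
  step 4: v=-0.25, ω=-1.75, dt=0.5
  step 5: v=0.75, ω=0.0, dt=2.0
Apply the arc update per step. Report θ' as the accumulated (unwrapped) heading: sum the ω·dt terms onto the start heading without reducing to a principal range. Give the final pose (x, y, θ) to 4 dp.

(-1.8817, -2.9723, -0.5590)

step 1: θ'=-0.5590 (R=2.6667) → pose (-1.8384, -2.0706, -0.5590)
step 2: θ'=0.3160 (R=-0.7143) → pose (-2.4392, -1.9972, 0.3160)
step 3: θ'=0.3160 (straight) → pose (-3.0333, -2.1915, 0.3160)
step 4: θ'=-0.5590 (R=0.1429) → pose (-3.1534, -2.1768, -0.5590)
step 5: θ'=-0.5590 (straight) → pose (-1.8817, -2.9723, -0.5590)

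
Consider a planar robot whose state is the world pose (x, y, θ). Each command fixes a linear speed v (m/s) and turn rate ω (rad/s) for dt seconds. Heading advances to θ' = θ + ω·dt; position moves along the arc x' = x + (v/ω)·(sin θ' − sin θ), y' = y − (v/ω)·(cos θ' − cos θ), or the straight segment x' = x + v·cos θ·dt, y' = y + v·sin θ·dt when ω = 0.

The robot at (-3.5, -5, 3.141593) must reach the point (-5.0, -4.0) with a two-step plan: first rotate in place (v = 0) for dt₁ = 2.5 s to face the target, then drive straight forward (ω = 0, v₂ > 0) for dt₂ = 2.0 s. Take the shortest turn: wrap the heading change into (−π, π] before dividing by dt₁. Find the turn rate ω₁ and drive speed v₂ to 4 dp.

heading to target = atan2(-4−-5, -5−-3.5) = 2.5536
Δθ = wrap(2.5536 − 3.1416) = -0.5880; ω₁ = Δθ/dt₁ = -0.2352
distance = √((-5−-3.5)² + (-4−-5)²) = 1.8028; v₂ = distance/dt₂ = 0.9014

ω₁ = -0.2352, v₂ = 0.9014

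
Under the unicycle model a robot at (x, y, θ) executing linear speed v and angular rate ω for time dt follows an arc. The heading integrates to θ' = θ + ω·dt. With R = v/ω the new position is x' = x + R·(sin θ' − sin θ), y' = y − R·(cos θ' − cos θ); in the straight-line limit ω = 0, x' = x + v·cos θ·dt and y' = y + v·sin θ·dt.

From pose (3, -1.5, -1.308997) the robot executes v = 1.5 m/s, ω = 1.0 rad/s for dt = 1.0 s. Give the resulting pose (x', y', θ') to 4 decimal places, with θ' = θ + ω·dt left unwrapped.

(3.9927, -2.5407, -0.3090)

θ' = -1.3090 + 1.0·1.0 = -0.3090
R = v/ω = 1.5/1.0 = 1.5000
x' = 3 + 1.5000·(sin -0.3090 − sin -1.3090) = 3.9927
y' = -1.5 − 1.5000·(cos -0.3090 − cos -1.3090) = -2.5407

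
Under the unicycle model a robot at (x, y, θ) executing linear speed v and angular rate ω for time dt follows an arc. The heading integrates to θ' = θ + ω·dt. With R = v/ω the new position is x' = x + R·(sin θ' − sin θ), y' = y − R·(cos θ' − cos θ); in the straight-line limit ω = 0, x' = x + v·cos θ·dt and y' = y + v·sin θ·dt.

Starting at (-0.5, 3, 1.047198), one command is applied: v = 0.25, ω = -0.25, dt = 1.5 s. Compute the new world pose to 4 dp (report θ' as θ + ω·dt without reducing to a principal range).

(-0.2567, 3.2825, 0.6722)

θ' = 1.0472 + -0.25·1.5 = 0.6722
R = v/ω = 0.25/-0.25 = -1.0000
x' = -0.5 + -1.0000·(sin 0.6722 − sin 1.0472) = -0.2567
y' = 3 − -1.0000·(cos 0.6722 − cos 1.0472) = 3.2825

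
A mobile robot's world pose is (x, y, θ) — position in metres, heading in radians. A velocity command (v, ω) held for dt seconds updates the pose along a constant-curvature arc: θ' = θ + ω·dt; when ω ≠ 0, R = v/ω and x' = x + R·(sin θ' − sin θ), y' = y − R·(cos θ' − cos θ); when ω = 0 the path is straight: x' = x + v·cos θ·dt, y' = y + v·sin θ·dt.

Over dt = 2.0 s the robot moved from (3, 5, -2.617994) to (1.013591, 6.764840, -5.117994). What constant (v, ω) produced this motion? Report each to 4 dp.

v = 1.7500, ω = -1.2500

Δθ = -5.117994 − -2.617994 = -2.500000
ω = Δθ/dt = -2.500000/2.0 = -1.2500
R = Δx/(sin θ' − sin θ) = -1.4000
v = R·ω = -1.4000·-1.2500 = 1.7500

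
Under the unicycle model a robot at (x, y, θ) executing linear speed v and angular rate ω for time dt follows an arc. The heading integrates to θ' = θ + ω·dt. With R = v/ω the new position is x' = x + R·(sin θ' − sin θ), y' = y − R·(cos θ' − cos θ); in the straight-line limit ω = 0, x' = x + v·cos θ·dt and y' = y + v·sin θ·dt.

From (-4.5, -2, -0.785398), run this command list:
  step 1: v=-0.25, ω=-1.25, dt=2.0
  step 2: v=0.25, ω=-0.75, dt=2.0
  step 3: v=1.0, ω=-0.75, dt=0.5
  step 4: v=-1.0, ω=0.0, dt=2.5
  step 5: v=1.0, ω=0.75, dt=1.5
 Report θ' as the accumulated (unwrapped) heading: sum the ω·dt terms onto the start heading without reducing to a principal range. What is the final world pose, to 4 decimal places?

(-5.7320, -1.6666, -4.0354)

step 1: θ'=-3.2854 (R=0.2000) → pose (-4.3299, -1.6606, -3.2854)
step 2: θ'=-4.7854 (R=-0.3333) → pose (-4.6146, -1.3064, -4.7854)
step 3: θ'=-5.1604 (R=-1.3333) → pose (-4.4866, -0.8261, -5.1604)
step 4: θ'=-5.1604 (straight) → pose (-5.5695, -3.0794, -5.1604)
step 5: θ'=-4.0354 (R=1.3333) → pose (-5.7320, -1.6666, -4.0354)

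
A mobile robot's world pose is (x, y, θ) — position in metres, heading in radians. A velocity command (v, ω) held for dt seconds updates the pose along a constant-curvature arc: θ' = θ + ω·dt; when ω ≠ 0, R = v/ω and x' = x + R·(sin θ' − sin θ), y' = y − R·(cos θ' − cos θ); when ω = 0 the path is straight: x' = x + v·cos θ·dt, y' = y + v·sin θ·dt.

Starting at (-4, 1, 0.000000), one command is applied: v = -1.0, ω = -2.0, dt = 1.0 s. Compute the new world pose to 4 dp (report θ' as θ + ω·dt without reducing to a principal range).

θ' = 0.0000 + -2.0·1.0 = -2.0000
R = v/ω = -1.0/-2.0 = 0.5000
x' = -4 + 0.5000·(sin -2.0000 − sin 0.0000) = -4.4546
y' = 1 − 0.5000·(cos -2.0000 − cos 0.0000) = 1.7081

(-4.4546, 1.7081, -2.0000)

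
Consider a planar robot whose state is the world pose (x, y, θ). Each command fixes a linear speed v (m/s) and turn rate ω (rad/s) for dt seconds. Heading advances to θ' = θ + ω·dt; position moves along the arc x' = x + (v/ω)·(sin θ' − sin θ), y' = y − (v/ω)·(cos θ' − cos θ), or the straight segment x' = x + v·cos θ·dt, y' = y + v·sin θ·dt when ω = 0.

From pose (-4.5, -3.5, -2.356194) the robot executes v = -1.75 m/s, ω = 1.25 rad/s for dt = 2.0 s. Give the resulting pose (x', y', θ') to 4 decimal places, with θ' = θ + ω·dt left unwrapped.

θ' = -2.3562 + 1.25·2.0 = 0.1438
R = v/ω = -1.75/1.25 = -1.4000
x' = -4.5 + -1.4000·(sin 0.1438 − sin -2.3562) = -5.6906
y' = -3.5 − -1.4000·(cos 0.1438 − cos -2.3562) = -1.1245

(-5.6906, -1.1245, 0.1438)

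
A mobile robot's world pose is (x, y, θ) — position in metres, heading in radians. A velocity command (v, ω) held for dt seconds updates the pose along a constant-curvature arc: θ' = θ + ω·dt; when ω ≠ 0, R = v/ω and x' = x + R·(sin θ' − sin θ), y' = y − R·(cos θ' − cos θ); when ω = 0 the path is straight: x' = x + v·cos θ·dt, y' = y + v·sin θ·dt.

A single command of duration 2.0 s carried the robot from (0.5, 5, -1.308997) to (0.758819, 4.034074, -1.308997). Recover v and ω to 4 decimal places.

Δθ = -1.308997 − -1.308997 = 0.000000
ω = Δθ/dt = 0.000000/2.0 = 0.0000
ω = 0 → v = (Δx·cos θ + Δy·sin θ)/dt = 0.5000

v = 0.5000, ω = 0.0000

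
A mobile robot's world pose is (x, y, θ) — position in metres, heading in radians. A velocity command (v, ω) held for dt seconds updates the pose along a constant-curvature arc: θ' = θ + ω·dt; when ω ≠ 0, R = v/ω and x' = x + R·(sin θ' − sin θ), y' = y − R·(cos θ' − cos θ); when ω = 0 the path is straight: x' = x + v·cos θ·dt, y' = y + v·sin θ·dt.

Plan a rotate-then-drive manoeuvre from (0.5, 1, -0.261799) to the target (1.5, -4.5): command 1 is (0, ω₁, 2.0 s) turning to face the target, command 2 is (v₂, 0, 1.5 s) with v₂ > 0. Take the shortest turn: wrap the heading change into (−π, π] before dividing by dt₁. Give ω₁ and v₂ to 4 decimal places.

heading to target = atan2(-4.5−1, 1.5−0.5) = -1.3909
Δθ = wrap(-1.3909 − -0.2618) = -1.1291; ω₁ = Δθ/dt₁ = -0.5646
distance = √((1.5−0.5)² + (-4.5−1)²) = 5.5902; v₂ = distance/dt₂ = 3.7268

ω₁ = -0.5646, v₂ = 3.7268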